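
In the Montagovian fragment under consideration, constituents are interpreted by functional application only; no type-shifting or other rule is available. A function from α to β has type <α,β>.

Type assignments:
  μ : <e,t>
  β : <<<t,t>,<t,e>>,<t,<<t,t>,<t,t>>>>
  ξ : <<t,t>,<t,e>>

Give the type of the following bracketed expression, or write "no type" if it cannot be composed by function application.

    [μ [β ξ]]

[β ξ]: functor β : <<<t,t>,<t,e>>,<t,<<t,t>,<t,t>>>>, argument ξ : <<t,t>,<t,e>>; result <t,<<t,t>,<t,t>>>.
[μ [β ξ]]: <e,t> with <t,<<t,t>,<t,t>>> — neither is a function whose domain matches the other; composition fails here.

no type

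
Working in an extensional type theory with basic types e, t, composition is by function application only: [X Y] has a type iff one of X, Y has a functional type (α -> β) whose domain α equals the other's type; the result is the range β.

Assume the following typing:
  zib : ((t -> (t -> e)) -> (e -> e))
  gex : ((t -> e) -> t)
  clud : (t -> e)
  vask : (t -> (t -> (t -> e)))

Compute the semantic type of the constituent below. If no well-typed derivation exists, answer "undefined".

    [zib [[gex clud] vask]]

[gex clud]: gex is ((t -> e) -> t), clud is (t -> e); result t.
[[gex clud] vask]: vask is (t -> (t -> (t -> e))), [gex clud] is t; result (t -> (t -> e)).
[zib [[gex clud] vask]]: zib is ((t -> (t -> e)) -> (e -> e)), [[gex clud] vask] is (t -> (t -> e)); result (e -> e).

(e -> e)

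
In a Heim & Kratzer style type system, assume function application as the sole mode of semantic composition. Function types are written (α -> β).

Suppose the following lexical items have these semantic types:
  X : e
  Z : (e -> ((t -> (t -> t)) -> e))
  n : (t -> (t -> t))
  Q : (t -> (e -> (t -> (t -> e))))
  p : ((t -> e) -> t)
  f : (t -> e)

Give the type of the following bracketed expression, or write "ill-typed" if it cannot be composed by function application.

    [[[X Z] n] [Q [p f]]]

(t -> (t -> e))

[X Z]: (e -> ((t -> (t -> t)) -> e)) applied to e yields ((t -> (t -> t)) -> e).
[[X Z] n]: ((t -> (t -> t)) -> e) applied to (t -> (t -> t)) yields e.
[p f]: ((t -> e) -> t) applied to (t -> e) yields t.
[Q [p f]]: (t -> (e -> (t -> (t -> e)))) applied to t yields (e -> (t -> (t -> e))).
[[[X Z] n] [Q [p f]]]: (e -> (t -> (t -> e))) applied to e yields (t -> (t -> e)).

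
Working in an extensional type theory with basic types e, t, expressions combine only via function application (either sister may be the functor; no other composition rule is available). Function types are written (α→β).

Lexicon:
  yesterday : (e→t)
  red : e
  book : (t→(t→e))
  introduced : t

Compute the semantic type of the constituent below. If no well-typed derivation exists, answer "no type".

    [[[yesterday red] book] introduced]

[yesterday red]: functor yesterday : (e→t), argument red : e; result t.
[[yesterday red] book]: functor book : (t→(t→e)), argument [yesterday red] : t; result (t→e).
[[[yesterday red] book] introduced]: functor [[yesterday red] book] : (t→e), argument introduced : t; result e.

e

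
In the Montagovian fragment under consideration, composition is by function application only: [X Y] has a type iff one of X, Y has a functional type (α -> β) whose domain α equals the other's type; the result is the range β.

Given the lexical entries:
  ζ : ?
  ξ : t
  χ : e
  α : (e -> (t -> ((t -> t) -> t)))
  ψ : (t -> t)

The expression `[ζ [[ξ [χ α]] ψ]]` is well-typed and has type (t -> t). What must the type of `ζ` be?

(t -> (t -> t))

At [ζ [[ξ [χ α]] ψ]] (required: (t -> t)): [[ξ [χ α]] ψ] is t, which is not a function with range (t -> t); hence ζ is the functor — type (t -> (t -> t)).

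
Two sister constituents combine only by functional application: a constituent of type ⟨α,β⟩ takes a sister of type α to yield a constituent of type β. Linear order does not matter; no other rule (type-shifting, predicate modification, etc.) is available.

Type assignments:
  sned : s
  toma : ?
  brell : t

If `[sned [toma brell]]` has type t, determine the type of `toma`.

[sned [toma brell]] is required to be t. sned : s cannot yield t as functor, so [toma brell] : ⟨s,t⟩.
[toma brell] is required to be ⟨s,t⟩. brell : t cannot yield ⟨s,t⟩ as functor, so toma : ⟨t,⟨s,t⟩⟩.

⟨t,⟨s,t⟩⟩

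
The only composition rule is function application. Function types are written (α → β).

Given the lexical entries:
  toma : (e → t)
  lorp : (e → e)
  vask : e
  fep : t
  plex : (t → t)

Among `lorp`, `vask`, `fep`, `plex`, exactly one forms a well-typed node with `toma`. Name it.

vask

lorp : (e → e) — does not combine with toma.
vask — combines: toma : (e → t) takes vask : e as argument, giving t.
fep : t — does not combine with toma.
plex : (t → t) — does not combine with toma.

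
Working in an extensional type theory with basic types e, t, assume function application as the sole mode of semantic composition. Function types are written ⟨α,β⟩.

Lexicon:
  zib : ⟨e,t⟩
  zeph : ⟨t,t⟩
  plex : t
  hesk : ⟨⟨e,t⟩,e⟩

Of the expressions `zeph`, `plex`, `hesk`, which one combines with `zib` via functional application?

hesk

zeph : ⟨t,t⟩ — no; zib wants e, and zeph wants t.
plex : t — no; zib wants e, and plex wants nothing (atomic).
hesk — combines: hesk : ⟨⟨e,t⟩,e⟩ takes zib : ⟨e,t⟩ as argument, giving e.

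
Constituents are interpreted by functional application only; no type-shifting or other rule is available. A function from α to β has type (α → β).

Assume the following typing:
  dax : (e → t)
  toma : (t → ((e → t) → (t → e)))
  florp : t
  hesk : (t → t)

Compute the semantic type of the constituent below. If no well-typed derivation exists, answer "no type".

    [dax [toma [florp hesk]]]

(t → e)

At [florp hesk], hesk : (t → t) takes florp : t, giving t.
At [toma [florp hesk]], toma : (t → ((e → t) → (t → e))) takes [florp hesk] : t, giving ((e → t) → (t → e)).
At [dax [toma [florp hesk]]], [toma [florp hesk]] : ((e → t) → (t → e)) takes dax : (e → t), giving (t → e).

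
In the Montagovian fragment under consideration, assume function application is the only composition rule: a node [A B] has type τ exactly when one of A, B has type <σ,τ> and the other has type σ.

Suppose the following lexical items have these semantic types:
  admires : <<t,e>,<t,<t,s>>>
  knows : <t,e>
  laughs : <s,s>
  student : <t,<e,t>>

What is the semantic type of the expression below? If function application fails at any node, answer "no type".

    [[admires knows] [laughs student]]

no type

[admires knows]: functor admires : <<t,e>,<t,<t,s>>>, argument knows : <t,e>; result <t,<t,s>>.
At [laughs student]: neither <s,s> nor <t,<e,t>> can take the other as argument; the node is ill-typed.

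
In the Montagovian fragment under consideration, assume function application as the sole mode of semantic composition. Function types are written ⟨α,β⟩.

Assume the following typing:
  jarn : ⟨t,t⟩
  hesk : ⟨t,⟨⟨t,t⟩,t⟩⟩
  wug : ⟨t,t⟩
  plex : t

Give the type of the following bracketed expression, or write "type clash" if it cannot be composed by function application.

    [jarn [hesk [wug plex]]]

[wug plex] — wug of type ⟨t,t⟩ combines with plex of type t: type t.
[hesk [wug plex]] — hesk of type ⟨t,⟨⟨t,t⟩,t⟩⟩ combines with [wug plex] of type t: type ⟨⟨t,t⟩,t⟩.
[jarn [hesk [wug plex]]] — [hesk [wug plex]] of type ⟨⟨t,t⟩,t⟩ combines with jarn of type ⟨t,t⟩: type t.

t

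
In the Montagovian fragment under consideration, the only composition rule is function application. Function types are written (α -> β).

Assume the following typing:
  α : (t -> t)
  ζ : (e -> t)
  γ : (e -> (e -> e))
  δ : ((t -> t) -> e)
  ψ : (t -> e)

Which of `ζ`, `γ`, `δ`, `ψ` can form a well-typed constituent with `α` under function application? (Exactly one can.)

ζ : (e -> t) — no; α wants t, and ζ wants e.
γ : (e -> (e -> e)) — no; α wants t, and γ wants e.
δ — combines: δ : ((t -> t) -> e) takes α : (t -> t) as argument, giving e.
ψ : (t -> e) — no; α wants t, and ψ wants t.

δ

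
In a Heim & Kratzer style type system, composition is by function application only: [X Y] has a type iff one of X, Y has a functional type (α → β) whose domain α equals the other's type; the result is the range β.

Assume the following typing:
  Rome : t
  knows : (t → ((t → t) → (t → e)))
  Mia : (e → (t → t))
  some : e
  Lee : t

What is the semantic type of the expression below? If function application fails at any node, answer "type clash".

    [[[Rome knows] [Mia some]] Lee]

[Rome knows]: functor knows : (t → ((t → t) → (t → e))), argument Rome : t; result ((t → t) → (t → e)).
[Mia some]: functor Mia : (e → (t → t)), argument some : e; result (t → t).
[[Rome knows] [Mia some]]: functor [Rome knows] : ((t → t) → (t → e)), argument [Mia some] : (t → t); result (t → e).
[[[Rome knows] [Mia some]] Lee]: functor [[Rome knows] [Mia some]] : (t → e), argument Lee : t; result e.

e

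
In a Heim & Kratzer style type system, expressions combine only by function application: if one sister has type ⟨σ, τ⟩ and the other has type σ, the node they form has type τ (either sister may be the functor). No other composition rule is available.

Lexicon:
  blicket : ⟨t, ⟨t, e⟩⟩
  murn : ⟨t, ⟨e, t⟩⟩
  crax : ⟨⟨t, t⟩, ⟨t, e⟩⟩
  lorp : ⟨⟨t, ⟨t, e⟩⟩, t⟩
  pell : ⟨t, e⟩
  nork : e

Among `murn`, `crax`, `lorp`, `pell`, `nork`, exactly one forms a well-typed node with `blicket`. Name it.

lorp

murn : ⟨t, ⟨e, t⟩⟩ — no; blicket wants t, and murn wants t.
crax : ⟨⟨t, t⟩, ⟨t, e⟩⟩ — no; blicket wants t, and crax wants ⟨t, t⟩.
lorp — combines: lorp : ⟨⟨t, ⟨t, e⟩⟩, t⟩ takes blicket : ⟨t, ⟨t, e⟩⟩ as argument, giving t.
pell : ⟨t, e⟩ — no; blicket wants t, and pell wants t.
nork : e — no; blicket wants t, and nork wants nothing (atomic).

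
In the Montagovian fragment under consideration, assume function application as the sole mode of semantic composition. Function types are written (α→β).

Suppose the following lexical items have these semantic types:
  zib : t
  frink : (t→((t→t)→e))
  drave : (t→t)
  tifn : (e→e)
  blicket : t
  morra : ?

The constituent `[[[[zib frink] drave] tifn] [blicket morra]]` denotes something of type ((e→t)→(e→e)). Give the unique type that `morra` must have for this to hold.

[[[[zib frink] drave] tifn] [blicket morra]] must have type ((e→t)→(e→e)). The sister [[[zib frink] drave] tifn] has type e; that is not a function onto ((e→t)→(e→e)), so [blicket morra] must be the functor, of type (e→((e→t)→(e→e))).
[blicket morra] must have type (e→((e→t)→(e→e))). The sister blicket has type t; that is not a function onto (e→((e→t)→(e→e))), so morra must be the functor, of type (t→(e→((e→t)→(e→e)))).

(t→(e→((e→t)→(e→e))))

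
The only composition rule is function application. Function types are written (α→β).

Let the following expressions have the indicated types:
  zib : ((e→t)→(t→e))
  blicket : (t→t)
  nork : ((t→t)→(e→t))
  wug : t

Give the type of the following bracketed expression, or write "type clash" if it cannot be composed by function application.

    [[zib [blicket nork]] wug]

e

[blicket nork]: ((t→t)→(e→t)) applied to (t→t) yields (e→t).
[zib [blicket nork]]: ((e→t)→(t→e)) applied to (e→t) yields (t→e).
[[zib [blicket nork]] wug]: (t→e) applied to t yields e.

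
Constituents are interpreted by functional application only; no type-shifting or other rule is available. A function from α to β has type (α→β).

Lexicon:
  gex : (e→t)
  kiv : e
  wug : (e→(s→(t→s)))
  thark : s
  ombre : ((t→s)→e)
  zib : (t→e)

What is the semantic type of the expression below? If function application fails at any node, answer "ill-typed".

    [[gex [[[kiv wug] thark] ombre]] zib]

[kiv wug] — wug of type (e→(s→(t→s))) combines with kiv of type e: type (s→(t→s)).
[[kiv wug] thark] — [kiv wug] of type (s→(t→s)) combines with thark of type s: type (t→s).
[[[kiv wug] thark] ombre] — ombre of type ((t→s)→e) combines with [[kiv wug] thark] of type (t→s): type e.
[gex [[[kiv wug] thark] ombre]] — gex of type (e→t) combines with [[[kiv wug] thark] ombre] of type e: type t.
[[gex [[[kiv wug] thark] ombre]] zib] — zib of type (t→e) combines with [gex [[[kiv wug] thark] ombre]] of type t: type e.

e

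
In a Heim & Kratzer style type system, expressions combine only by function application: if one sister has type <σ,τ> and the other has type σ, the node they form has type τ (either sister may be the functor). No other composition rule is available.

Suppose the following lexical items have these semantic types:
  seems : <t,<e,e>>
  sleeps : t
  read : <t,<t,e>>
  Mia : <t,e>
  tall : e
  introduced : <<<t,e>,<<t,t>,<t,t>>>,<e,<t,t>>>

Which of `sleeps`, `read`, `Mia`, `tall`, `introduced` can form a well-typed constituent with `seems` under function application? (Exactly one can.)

sleeps

sleeps — combines: seems : <t,<e,e>> takes sleeps : t as argument, giving <e,e>.
read : <t,<t,e>> — does not combine with seems.
Mia : <t,e> — does not combine with seems.
tall : e — does not combine with seems.
introduced : <<<t,e>,<<t,t>,<t,t>>>,<e,<t,t>>> — does not combine with seems.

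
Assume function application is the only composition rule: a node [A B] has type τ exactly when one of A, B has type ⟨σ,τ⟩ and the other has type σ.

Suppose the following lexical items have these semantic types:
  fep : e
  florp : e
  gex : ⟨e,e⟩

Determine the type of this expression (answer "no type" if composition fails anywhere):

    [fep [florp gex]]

no type

At [florp gex], gex : ⟨e,e⟩ takes florp : e, giving e.
At [fep [florp gex]]: neither e nor e can take the other as argument; the node is ill-typed.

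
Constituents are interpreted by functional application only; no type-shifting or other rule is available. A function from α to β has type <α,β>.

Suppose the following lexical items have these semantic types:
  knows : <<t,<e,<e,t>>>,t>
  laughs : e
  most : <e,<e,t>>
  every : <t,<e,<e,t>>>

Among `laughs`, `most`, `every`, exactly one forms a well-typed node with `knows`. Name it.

laughs : e — knows needs <t,<e,<e,t>>>; laughs needs nothing (atomic); neither fits.
most : <e,<e,t>> — knows needs <t,<e,<e,t>>>; most needs e; neither fits.
every — combines: knows : <<t,<e,<e,t>>>,t> takes every : <t,<e,<e,t>>> as argument, giving t.

every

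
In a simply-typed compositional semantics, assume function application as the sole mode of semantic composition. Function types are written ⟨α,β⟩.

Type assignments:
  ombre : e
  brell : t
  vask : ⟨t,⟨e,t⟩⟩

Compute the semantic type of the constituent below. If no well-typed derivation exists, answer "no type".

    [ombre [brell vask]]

t

[brell vask]: vask is ⟨t,⟨e,t⟩⟩, brell is t; result ⟨e,t⟩.
[ombre [brell vask]]: [brell vask] is ⟨e,t⟩, ombre is e; result t.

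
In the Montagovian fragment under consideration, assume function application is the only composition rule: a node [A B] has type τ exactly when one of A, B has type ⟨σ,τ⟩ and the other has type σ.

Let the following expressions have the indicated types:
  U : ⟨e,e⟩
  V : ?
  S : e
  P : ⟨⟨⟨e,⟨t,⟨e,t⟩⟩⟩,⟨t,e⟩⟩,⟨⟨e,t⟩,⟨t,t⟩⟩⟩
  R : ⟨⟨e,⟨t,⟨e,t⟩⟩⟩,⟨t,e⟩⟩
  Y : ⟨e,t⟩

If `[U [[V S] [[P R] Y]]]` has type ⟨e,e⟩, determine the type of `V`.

⟨e,⟨⟨t,t⟩,⟨⟨e,e⟩,⟨e,e⟩⟩⟩⟩

For [U [[V S] [[P R] Y]]] to have type ⟨e,e⟩ with U of type ⟨e,e⟩, [[V S] [[P R] Y]] must be the function: [[V S] [[P R] Y]] : ⟨⟨e,e⟩,⟨e,e⟩⟩.
For [[V S] [[P R] Y]] to have type ⟨⟨e,e⟩,⟨e,e⟩⟩ with [[P R] Y] of type ⟨t,t⟩, [V S] must be the function: [V S] : ⟨⟨t,t⟩,⟨⟨e,e⟩,⟨e,e⟩⟩⟩.
For [V S] to have type ⟨⟨t,t⟩,⟨⟨e,e⟩,⟨e,e⟩⟩⟩ with S of type e, V must be the function: V : ⟨e,⟨⟨t,t⟩,⟨⟨e,e⟩,⟨e,e⟩⟩⟩⟩.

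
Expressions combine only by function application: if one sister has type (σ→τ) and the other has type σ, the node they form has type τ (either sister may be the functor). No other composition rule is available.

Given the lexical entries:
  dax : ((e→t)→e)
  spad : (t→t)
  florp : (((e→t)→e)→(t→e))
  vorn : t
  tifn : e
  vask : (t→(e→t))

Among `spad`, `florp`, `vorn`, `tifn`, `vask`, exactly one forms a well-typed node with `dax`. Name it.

spad : (t→t) — no; dax wants (e→t), and spad wants t.
florp — combines: florp : (((e→t)→e)→(t→e)) takes dax : ((e→t)→e) as argument, giving (t→e).
vorn : t — no; dax wants (e→t), and vorn wants nothing (atomic).
tifn : e — no; dax wants (e→t), and tifn wants nothing (atomic).
vask : (t→(e→t)) — no; dax wants (e→t), and vask wants t.

florp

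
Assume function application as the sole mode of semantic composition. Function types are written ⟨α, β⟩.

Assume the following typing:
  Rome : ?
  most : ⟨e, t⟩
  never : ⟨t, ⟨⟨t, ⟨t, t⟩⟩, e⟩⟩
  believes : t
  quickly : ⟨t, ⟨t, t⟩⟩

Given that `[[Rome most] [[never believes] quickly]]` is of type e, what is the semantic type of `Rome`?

[[Rome most] [[never believes] quickly]] must have type e. The sister [[never believes] quickly] has type e; that is not a function onto e, so [Rome most] must be the functor, of type ⟨e, e⟩.
[Rome most] must have type ⟨e, e⟩. The sister most has type ⟨e, t⟩; that is not a function onto ⟨e, e⟩, so Rome must be the functor, of type ⟨⟨e, t⟩, ⟨e, e⟩⟩.

⟨⟨e, t⟩, ⟨e, e⟩⟩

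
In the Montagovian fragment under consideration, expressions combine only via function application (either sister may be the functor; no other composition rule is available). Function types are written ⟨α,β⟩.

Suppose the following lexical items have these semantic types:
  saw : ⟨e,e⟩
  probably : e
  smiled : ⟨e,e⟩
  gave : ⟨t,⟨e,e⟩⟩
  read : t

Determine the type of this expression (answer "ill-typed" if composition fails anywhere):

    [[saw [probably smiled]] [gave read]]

[probably smiled]: ⟨e,e⟩ applied to e yields e.
[saw [probably smiled]]: ⟨e,e⟩ applied to e yields e.
[gave read]: ⟨t,⟨e,e⟩⟩ applied to t yields ⟨e,e⟩.
[[saw [probably smiled]] [gave read]]: ⟨e,e⟩ applied to e yields e.

e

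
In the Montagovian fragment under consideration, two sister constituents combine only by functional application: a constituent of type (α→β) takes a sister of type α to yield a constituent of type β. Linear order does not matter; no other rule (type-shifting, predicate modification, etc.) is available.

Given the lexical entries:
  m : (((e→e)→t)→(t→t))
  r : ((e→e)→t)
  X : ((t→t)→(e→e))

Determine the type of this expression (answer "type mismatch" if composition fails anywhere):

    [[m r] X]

[m r]: functor m : (((e→e)→t)→(t→t)), argument r : ((e→e)→t); result (t→t).
[[m r] X]: functor X : ((t→t)→(e→e)), argument [m r] : (t→t); result (e→e).

(e→e)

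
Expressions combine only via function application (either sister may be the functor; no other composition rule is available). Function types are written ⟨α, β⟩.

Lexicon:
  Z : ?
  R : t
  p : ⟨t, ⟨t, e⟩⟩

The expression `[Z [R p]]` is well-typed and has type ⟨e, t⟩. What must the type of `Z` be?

[Z [R p]] is required to be ⟨e, t⟩. [R p] : ⟨t, e⟩ cannot yield ⟨e, t⟩ as functor, so Z : ⟨⟨t, e⟩, ⟨e, t⟩⟩.

⟨⟨t, e⟩, ⟨e, t⟩⟩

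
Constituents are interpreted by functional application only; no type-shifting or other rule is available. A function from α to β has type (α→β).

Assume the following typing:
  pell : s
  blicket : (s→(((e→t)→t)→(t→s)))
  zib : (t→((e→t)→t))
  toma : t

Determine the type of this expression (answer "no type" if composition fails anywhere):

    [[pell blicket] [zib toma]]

(t→s)

[pell blicket] — blicket of type (s→(((e→t)→t)→(t→s))) combines with pell of type s: type (((e→t)→t)→(t→s)).
[zib toma] — zib of type (t→((e→t)→t)) combines with toma of type t: type ((e→t)→t).
[[pell blicket] [zib toma]] — [pell blicket] of type (((e→t)→t)→(t→s)) combines with [zib toma] of type ((e→t)→t): type (t→s).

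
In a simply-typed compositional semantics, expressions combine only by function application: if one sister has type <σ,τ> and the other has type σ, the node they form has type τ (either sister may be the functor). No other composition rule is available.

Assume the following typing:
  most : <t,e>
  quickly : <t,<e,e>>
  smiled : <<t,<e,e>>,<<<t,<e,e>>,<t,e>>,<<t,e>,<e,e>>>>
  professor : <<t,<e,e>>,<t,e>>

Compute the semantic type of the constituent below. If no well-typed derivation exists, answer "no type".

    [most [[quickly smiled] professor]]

<e,e>

[quickly smiled]: <<t,<e,e>>,<<<t,<e,e>>,<t,e>>,<<t,e>,<e,e>>>> applied to <t,<e,e>> yields <<<t,<e,e>>,<t,e>>,<<t,e>,<e,e>>>.
[[quickly smiled] professor]: <<<t,<e,e>>,<t,e>>,<<t,e>,<e,e>>> applied to <<t,<e,e>>,<t,e>> yields <<t,e>,<e,e>>.
[most [[quickly smiled] professor]]: <<t,e>,<e,e>> applied to <t,e> yields <e,e>.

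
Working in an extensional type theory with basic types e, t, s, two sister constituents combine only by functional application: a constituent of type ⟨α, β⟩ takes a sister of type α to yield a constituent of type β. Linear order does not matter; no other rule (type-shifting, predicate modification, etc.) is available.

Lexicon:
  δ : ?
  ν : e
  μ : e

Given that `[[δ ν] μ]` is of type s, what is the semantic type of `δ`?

⟨e, ⟨e, s⟩⟩

[[δ ν] μ] is required to be s. μ : e cannot yield s as functor, so [δ ν] : ⟨e, s⟩.
[δ ν] is required to be ⟨e, s⟩. ν : e cannot yield ⟨e, s⟩ as functor, so δ : ⟨e, ⟨e, s⟩⟩.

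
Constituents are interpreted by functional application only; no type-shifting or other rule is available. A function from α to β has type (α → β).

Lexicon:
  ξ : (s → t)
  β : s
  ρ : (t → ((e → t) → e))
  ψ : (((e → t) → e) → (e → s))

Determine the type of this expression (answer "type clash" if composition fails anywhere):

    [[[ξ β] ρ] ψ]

[ξ β]: (s → t) applied to s yields t.
[[ξ β] ρ]: (t → ((e → t) → e)) applied to t yields ((e → t) → e).
[[[ξ β] ρ] ψ]: (((e → t) → e) → (e → s)) applied to ((e → t) → e) yields (e → s).

(e → s)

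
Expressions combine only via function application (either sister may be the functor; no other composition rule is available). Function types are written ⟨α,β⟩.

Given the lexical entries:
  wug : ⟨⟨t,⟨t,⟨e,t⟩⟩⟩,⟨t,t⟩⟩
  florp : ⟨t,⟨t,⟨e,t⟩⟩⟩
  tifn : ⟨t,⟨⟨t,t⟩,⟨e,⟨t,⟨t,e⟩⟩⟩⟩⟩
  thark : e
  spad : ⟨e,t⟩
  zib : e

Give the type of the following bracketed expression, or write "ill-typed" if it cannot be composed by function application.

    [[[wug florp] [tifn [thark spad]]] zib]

At [wug florp], wug : ⟨⟨t,⟨t,⟨e,t⟩⟩⟩,⟨t,t⟩⟩ takes florp : ⟨t,⟨t,⟨e,t⟩⟩⟩, giving ⟨t,t⟩.
At [thark spad], spad : ⟨e,t⟩ takes thark : e, giving t.
At [tifn [thark spad]], tifn : ⟨t,⟨⟨t,t⟩,⟨e,⟨t,⟨t,e⟩⟩⟩⟩⟩ takes [thark spad] : t, giving ⟨⟨t,t⟩,⟨e,⟨t,⟨t,e⟩⟩⟩⟩.
At [[wug florp] [tifn [thark spad]]], [tifn [thark spad]] : ⟨⟨t,t⟩,⟨e,⟨t,⟨t,e⟩⟩⟩⟩ takes [wug florp] : ⟨t,t⟩, giving ⟨e,⟨t,⟨t,e⟩⟩⟩.
At [[[wug florp] [tifn [thark spad]]] zib], [[wug florp] [tifn [thark spad]]] : ⟨e,⟨t,⟨t,e⟩⟩⟩ takes zib : e, giving ⟨t,⟨t,e⟩⟩.

⟨t,⟨t,e⟩⟩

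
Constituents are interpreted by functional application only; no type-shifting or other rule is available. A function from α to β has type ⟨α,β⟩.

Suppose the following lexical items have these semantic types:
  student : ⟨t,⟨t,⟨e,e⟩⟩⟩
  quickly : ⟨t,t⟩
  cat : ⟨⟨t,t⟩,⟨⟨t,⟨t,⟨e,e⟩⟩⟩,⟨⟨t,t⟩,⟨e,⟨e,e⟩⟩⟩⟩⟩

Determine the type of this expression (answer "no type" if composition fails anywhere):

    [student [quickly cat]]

[quickly cat]: ⟨⟨t,t⟩,⟨⟨t,⟨t,⟨e,e⟩⟩⟩,⟨⟨t,t⟩,⟨e,⟨e,e⟩⟩⟩⟩⟩ applied to ⟨t,t⟩ yields ⟨⟨t,⟨t,⟨e,e⟩⟩⟩,⟨⟨t,t⟩,⟨e,⟨e,e⟩⟩⟩⟩.
[student [quickly cat]]: ⟨⟨t,⟨t,⟨e,e⟩⟩⟩,⟨⟨t,t⟩,⟨e,⟨e,e⟩⟩⟩⟩ applied to ⟨t,⟨t,⟨e,e⟩⟩⟩ yields ⟨⟨t,t⟩,⟨e,⟨e,e⟩⟩⟩.

⟨⟨t,t⟩,⟨e,⟨e,e⟩⟩⟩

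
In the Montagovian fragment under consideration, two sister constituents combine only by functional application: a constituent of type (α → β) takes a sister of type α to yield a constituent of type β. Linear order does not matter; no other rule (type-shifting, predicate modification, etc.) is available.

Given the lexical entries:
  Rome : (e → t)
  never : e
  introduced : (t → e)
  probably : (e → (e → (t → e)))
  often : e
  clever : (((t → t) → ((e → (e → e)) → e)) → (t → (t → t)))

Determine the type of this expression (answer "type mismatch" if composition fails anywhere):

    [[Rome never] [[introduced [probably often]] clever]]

type mismatch

[Rome never]: Rome is (e → t), never is e; result t.
[probably often]: probably is (e → (e → (t → e))), often is e; result (e → (t → e)).
[introduced [probably often]]: (t → e) and (e → (t → e)) cannot combine by function application — type clash.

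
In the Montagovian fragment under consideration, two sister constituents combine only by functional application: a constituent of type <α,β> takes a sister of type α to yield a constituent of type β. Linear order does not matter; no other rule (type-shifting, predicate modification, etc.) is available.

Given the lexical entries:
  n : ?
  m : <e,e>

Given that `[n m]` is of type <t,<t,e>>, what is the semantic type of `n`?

At [n m] (required: <t,<t,e>>): m is <e,e>, which is not a function with range <t,<t,e>>; hence n is the functor — type <<e,e>,<t,<t,e>>>.

<<e,e>,<t,<t,e>>>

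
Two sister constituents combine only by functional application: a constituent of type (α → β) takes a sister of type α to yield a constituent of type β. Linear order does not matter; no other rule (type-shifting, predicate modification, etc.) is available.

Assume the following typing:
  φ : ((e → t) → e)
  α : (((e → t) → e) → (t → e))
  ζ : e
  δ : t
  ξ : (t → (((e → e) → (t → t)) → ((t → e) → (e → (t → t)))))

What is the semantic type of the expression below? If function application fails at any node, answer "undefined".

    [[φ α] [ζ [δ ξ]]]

undefined

[φ α]: (((e → t) → e) → (t → e)) applied to ((e → t) → e) yields (t → e).
[δ ξ]: (t → (((e → e) → (t → t)) → ((t → e) → (e → (t → t))))) applied to t yields (((e → e) → (t → t)) → ((t → e) → (e → (t → t)))).
[ζ [δ ξ]]: e with (((e → e) → (t → t)) → ((t → e) → (e → (t → t)))) — neither is a function whose domain matches the other; composition fails here.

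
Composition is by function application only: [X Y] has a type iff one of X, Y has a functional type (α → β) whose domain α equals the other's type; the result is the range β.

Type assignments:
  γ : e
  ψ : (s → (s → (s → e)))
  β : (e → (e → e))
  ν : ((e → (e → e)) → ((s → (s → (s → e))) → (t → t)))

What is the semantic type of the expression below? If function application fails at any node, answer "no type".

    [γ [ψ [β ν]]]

[β ν]: ν is ((e → (e → e)) → ((s → (s → (s → e))) → (t → t))), β is (e → (e → e)); result ((s → (s → (s → e))) → (t → t)).
[ψ [β ν]]: [β ν] is ((s → (s → (s → e))) → (t → t)), ψ is (s → (s → (s → e))); result (t → t).
[γ [ψ [β ν]]]: e and (t → t) cannot combine by function application — type clash.

no type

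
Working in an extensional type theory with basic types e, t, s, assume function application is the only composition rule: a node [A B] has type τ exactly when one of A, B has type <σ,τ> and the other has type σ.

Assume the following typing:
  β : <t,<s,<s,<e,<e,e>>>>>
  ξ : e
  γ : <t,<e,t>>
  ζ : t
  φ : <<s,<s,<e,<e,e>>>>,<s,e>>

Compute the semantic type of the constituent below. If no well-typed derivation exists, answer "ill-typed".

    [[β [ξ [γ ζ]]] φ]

[γ ζ] — γ of type <t,<e,t>> combines with ζ of type t: type <e,t>.
[ξ [γ ζ]] — [γ ζ] of type <e,t> combines with ξ of type e: type t.
[β [ξ [γ ζ]]] — β of type <t,<s,<s,<e,<e,e>>>>> combines with [ξ [γ ζ]] of type t: type <s,<s,<e,<e,e>>>>.
[[β [ξ [γ ζ]]] φ] — φ of type <<s,<s,<e,<e,e>>>>,<s,e>> combines with [β [ξ [γ ζ]]] of type <s,<s,<e,<e,e>>>>: type <s,e>.

<s,e>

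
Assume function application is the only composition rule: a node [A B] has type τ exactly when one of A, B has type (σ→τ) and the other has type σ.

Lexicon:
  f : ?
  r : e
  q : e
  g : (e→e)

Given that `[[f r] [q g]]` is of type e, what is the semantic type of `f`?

For [[f r] [q g]] to have type e with [q g] of type e, [f r] must be the function: [f r] : (e→e).
For [f r] to have type (e→e) with r of type e, f must be the function: f : (e→(e→e)).

(e→(e→e))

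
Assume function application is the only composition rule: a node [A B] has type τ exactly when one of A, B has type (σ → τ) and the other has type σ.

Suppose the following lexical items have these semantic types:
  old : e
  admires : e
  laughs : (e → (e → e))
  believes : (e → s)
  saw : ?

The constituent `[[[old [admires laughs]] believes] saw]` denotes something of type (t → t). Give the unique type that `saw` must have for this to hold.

(s → (t → t))

At [[[old [admires laughs]] believes] saw] (required: (t → t)): [[old [admires laughs]] believes] is s, which is not a function with range (t → t); hence saw is the functor — type (s → (t → t)).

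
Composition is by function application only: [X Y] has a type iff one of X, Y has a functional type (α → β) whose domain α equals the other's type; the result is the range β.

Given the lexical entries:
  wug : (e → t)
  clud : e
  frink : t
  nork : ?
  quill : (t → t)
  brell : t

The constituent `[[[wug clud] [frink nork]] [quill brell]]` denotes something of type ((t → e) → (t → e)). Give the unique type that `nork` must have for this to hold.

(t → (t → (t → ((t → e) → (t → e)))))

[[[wug clud] [frink nork]] [quill brell]] is required to be ((t → e) → (t → e)). [quill brell] : t cannot yield ((t → e) → (t → e)) as functor, so [[wug clud] [frink nork]] : (t → ((t → e) → (t → e))).
[[wug clud] [frink nork]] is required to be (t → ((t → e) → (t → e))). [wug clud] : t cannot yield (t → ((t → e) → (t → e))) as functor, so [frink nork] : (t → (t → ((t → e) → (t → e)))).
[frink nork] is required to be (t → (t → ((t → e) → (t → e)))). frink : t cannot yield (t → (t → ((t → e) → (t → e)))) as functor, so nork : (t → (t → (t → ((t → e) → (t → e))))).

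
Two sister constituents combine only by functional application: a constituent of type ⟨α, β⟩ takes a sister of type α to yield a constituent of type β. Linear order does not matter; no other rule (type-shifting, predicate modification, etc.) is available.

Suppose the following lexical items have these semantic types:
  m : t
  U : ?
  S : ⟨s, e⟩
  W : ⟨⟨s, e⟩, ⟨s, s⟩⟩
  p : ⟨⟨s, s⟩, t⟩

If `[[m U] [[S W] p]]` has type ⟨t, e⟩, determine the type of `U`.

[[m U] [[S W] p]] must have type ⟨t, e⟩. The sister [[S W] p] has type t; that is not a function onto ⟨t, e⟩, so [m U] must be the functor, of type ⟨t, ⟨t, e⟩⟩.
[m U] must have type ⟨t, ⟨t, e⟩⟩. The sister m has type t; that is not a function onto ⟨t, ⟨t, e⟩⟩, so U must be the functor, of type ⟨t, ⟨t, ⟨t, e⟩⟩⟩.

⟨t, ⟨t, ⟨t, e⟩⟩⟩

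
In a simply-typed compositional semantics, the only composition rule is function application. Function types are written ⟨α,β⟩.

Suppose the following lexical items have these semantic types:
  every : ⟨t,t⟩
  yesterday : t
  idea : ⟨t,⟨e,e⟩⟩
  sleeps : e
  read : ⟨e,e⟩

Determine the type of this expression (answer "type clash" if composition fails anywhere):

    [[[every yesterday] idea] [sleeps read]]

e

[every yesterday] — every of type ⟨t,t⟩ combines with yesterday of type t: type t.
[[every yesterday] idea] — idea of type ⟨t,⟨e,e⟩⟩ combines with [every yesterday] of type t: type ⟨e,e⟩.
[sleeps read] — read of type ⟨e,e⟩ combines with sleeps of type e: type e.
[[[every yesterday] idea] [sleeps read]] — [[every yesterday] idea] of type ⟨e,e⟩ combines with [sleeps read] of type e: type e.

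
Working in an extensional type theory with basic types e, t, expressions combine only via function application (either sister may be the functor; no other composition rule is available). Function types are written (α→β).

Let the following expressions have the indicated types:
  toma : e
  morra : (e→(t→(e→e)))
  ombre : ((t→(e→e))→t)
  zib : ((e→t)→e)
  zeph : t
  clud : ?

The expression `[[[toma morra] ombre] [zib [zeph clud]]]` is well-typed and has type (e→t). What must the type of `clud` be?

(t→(((e→t)→e)→(t→(e→t))))

For [[[toma morra] ombre] [zib [zeph clud]]] to have type (e→t) with [[toma morra] ombre] of type t, [zib [zeph clud]] must be the function: [zib [zeph clud]] : (t→(e→t)).
For [zib [zeph clud]] to have type (t→(e→t)) with zib of type ((e→t)→e), [zeph clud] must be the function: [zeph clud] : (((e→t)→e)→(t→(e→t))).
For [zeph clud] to have type (((e→t)→e)→(t→(e→t))) with zeph of type t, clud must be the function: clud : (t→(((e→t)→e)→(t→(e→t)))).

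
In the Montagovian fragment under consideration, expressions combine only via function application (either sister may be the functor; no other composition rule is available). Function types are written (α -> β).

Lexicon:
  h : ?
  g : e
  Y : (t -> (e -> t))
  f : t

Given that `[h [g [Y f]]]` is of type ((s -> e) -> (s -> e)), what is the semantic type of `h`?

[h [g [Y f]]] must have type ((s -> e) -> (s -> e)). The sister [g [Y f]] has type t; that is not a function onto ((s -> e) -> (s -> e)), so h must be the functor, of type (t -> ((s -> e) -> (s -> e))).

(t -> ((s -> e) -> (s -> e)))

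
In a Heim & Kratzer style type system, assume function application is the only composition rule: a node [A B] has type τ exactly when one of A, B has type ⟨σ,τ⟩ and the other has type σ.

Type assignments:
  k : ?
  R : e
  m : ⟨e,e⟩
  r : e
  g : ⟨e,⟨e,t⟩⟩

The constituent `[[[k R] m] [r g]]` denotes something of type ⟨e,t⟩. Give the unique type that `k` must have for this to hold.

At [[[k R] m] [r g]] (required: ⟨e,t⟩): [r g] is ⟨e,t⟩, which is not a function with range ⟨e,t⟩; hence [[k R] m] is the functor — type ⟨⟨e,t⟩,⟨e,t⟩⟩.
At [[k R] m] (required: ⟨⟨e,t⟩,⟨e,t⟩⟩): m is ⟨e,e⟩, which is not a function with range ⟨⟨e,t⟩,⟨e,t⟩⟩; hence [k R] is the functor — type ⟨⟨e,e⟩,⟨⟨e,t⟩,⟨e,t⟩⟩⟩.
At [k R] (required: ⟨⟨e,e⟩,⟨⟨e,t⟩,⟨e,t⟩⟩⟩): R is e, which is not a function with range ⟨⟨e,e⟩,⟨⟨e,t⟩,⟨e,t⟩⟩⟩; hence k is the functor — type ⟨e,⟨⟨e,e⟩,⟨⟨e,t⟩,⟨e,t⟩⟩⟩⟩.

⟨e,⟨⟨e,e⟩,⟨⟨e,t⟩,⟨e,t⟩⟩⟩⟩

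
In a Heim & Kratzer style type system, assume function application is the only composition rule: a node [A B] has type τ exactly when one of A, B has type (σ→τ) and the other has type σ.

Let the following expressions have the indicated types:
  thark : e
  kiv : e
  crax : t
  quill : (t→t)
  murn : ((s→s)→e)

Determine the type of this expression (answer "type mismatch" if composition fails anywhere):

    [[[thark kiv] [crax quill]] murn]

[thark kiv]: e and e cannot combine by function application — type clash.

type mismatch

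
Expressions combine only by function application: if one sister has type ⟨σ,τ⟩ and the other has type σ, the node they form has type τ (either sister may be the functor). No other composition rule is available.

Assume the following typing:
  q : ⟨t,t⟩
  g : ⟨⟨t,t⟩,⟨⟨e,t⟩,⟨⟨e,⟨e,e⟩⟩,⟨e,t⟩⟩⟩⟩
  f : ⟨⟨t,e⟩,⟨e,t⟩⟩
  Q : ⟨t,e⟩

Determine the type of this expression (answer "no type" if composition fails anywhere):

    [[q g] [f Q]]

[q g] — g of type ⟨⟨t,t⟩,⟨⟨e,t⟩,⟨⟨e,⟨e,e⟩⟩,⟨e,t⟩⟩⟩⟩ combines with q of type ⟨t,t⟩: type ⟨⟨e,t⟩,⟨⟨e,⟨e,e⟩⟩,⟨e,t⟩⟩⟩.
[f Q] — f of type ⟨⟨t,e⟩,⟨e,t⟩⟩ combines with Q of type ⟨t,e⟩: type ⟨e,t⟩.
[[q g] [f Q]] — [q g] of type ⟨⟨e,t⟩,⟨⟨e,⟨e,e⟩⟩,⟨e,t⟩⟩⟩ combines with [f Q] of type ⟨e,t⟩: type ⟨⟨e,⟨e,e⟩⟩,⟨e,t⟩⟩.

⟨⟨e,⟨e,e⟩⟩,⟨e,t⟩⟩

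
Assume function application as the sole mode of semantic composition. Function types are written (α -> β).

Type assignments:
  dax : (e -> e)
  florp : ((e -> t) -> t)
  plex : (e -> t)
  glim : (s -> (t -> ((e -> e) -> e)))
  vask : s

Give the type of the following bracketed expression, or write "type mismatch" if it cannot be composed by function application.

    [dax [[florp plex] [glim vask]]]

[florp plex]: ((e -> t) -> t) applied to (e -> t) yields t.
[glim vask]: (s -> (t -> ((e -> e) -> e))) applied to s yields (t -> ((e -> e) -> e)).
[[florp plex] [glim vask]]: (t -> ((e -> e) -> e)) applied to t yields ((e -> e) -> e).
[dax [[florp plex] [glim vask]]]: ((e -> e) -> e) applied to (e -> e) yields e.

e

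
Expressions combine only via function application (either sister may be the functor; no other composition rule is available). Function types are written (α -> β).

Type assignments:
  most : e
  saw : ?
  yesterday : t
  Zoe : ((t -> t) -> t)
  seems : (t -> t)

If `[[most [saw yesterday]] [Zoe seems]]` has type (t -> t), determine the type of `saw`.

(t -> (e -> (t -> (t -> t))))

[[most [saw yesterday]] [Zoe seems]] is required to be (t -> t). [Zoe seems] : t cannot yield (t -> t) as functor, so [most [saw yesterday]] : (t -> (t -> t)).
[most [saw yesterday]] is required to be (t -> (t -> t)). most : e cannot yield (t -> (t -> t)) as functor, so [saw yesterday] : (e -> (t -> (t -> t))).
[saw yesterday] is required to be (e -> (t -> (t -> t))). yesterday : t cannot yield (e -> (t -> (t -> t))) as functor, so saw : (t -> (e -> (t -> (t -> t)))).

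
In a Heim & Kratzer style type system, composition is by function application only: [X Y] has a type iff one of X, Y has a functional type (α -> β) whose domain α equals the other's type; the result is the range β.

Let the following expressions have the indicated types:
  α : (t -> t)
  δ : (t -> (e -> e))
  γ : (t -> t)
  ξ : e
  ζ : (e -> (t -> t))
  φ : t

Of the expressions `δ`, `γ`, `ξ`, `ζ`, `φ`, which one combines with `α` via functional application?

δ : (t -> (e -> e)) — does not combine with α.
γ : (t -> t) — does not combine with α.
ξ : e — does not combine with α.
ζ : (e -> (t -> t)) — does not combine with α.
φ — combines: α : (t -> t) takes φ : t as argument, giving t.

φ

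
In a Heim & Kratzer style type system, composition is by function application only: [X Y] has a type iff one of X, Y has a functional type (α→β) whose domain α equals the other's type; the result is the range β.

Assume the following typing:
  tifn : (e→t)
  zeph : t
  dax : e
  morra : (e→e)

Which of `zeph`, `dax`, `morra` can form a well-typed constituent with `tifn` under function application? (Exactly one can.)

zeph : t — does not combine with tifn.
dax — combines: tifn : (e→t) takes dax : e as argument, giving t.
morra : (e→e) — does not combine with tifn.

dax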